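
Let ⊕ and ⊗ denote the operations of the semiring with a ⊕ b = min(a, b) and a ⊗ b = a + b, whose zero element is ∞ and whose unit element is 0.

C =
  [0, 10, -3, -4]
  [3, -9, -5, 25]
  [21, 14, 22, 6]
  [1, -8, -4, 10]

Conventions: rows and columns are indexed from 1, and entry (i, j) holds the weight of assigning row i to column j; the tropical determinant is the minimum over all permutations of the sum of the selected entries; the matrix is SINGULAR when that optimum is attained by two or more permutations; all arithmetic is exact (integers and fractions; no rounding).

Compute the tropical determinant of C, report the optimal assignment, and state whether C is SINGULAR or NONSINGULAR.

σ = (1, 2, 3, 4): 0 + (-9) + 22 + 10 = 23
σ = (1, 2, 4, 3): 0 + (-9) + 6 + (-4) = -7
σ = (1, 3, 2, 4): 0 + (-5) + 14 + 10 = 19
σ = (1, 3, 4, 2): 0 + (-5) + 6 + (-8) = -7
σ = (1, 4, 2, 3): 0 + 25 + 14 + (-4) = 35
σ = (1, 4, 3, 2): 0 + 25 + 22 + (-8) = 39
σ = (2, 1, 3, 4): 10 + 3 + 22 + 10 = 45
σ = (2, 1, 4, 3): 10 + 3 + 6 + (-4) = 15
σ = (2, 3, 1, 4): 10 + (-5) + 21 + 10 = 36
σ = (2, 3, 4, 1): 10 + (-5) + 6 + 1 = 12
σ = (2, 4, 1, 3): 10 + 25 + 21 + (-4) = 52
σ = (2, 4, 3, 1): 10 + 25 + 22 + 1 = 58
σ = (3, 1, 2, 4): (-3) + 3 + 14 + 10 = 24
σ = (3, 1, 4, 2): (-3) + 3 + 6 + (-8) = -2
σ = (3, 2, 1, 4): (-3) + (-9) + 21 + 10 = 19
σ = (3, 2, 4, 1): (-3) + (-9) + 6 + 1 = -5
σ = (3, 4, 1, 2): (-3) + 25 + 21 + (-8) = 35
σ = (3, 4, 2, 1): (-3) + 25 + 14 + 1 = 37
σ = (4, 1, 2, 3): (-4) + 3 + 14 + (-4) = 9
σ = (4, 1, 3, 2): (-4) + 3 + 22 + (-8) = 13
σ = (4, 2, 1, 3): (-4) + (-9) + 21 + (-4) = 4
σ = (4, 2, 3, 1): (-4) + (-9) + 22 + 1 = 10
σ = (4, 3, 1, 2): (-4) + (-5) + 21 + (-8) = 4
σ = (4, 3, 2, 1): (-4) + (-5) + 14 + 1 = 6
Optimal value attained by: σ = (1, 2, 4, 3).
Answer: det⊕(C) = -7; verdict: SINGULAR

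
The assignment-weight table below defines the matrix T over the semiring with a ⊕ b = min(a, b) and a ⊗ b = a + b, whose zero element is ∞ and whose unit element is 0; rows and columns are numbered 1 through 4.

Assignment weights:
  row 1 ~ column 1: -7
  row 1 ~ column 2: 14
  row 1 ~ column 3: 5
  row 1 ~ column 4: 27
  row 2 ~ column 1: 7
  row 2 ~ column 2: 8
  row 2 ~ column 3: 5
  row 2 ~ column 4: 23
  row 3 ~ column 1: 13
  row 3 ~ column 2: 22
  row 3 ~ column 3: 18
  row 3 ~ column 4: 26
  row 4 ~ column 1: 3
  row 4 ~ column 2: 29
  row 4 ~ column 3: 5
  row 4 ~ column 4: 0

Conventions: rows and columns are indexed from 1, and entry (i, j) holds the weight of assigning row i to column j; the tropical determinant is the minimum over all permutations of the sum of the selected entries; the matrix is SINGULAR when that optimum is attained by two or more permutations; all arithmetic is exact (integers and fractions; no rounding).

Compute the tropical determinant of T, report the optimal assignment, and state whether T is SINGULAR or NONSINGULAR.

σ = (1, 2, 3, 4): (-7) + 8 + 18 + 0 = 19
σ = (1, 2, 4, 3): (-7) + 8 + 26 + 5 = 32
σ = (1, 3, 2, 4): (-7) + 5 + 22 + 0 = 20
σ = (1, 3, 4, 2): (-7) + 5 + 26 + 29 = 53
σ = (1, 4, 2, 3): (-7) + 23 + 22 + 5 = 43
σ = (1, 4, 3, 2): (-7) + 23 + 18 + 29 = 63
σ = (2, 1, 3, 4): 14 + 7 + 18 + 0 = 39
σ = (2, 1, 4, 3): 14 + 7 + 26 + 5 = 52
σ = (2, 3, 1, 4): 14 + 5 + 13 + 0 = 32
σ = (2, 3, 4, 1): 14 + 5 + 26 + 3 = 48
σ = (2, 4, 1, 3): 14 + 23 + 13 + 5 = 55
σ = (2, 4, 3, 1): 14 + 23 + 18 + 3 = 58
σ = (3, 1, 2, 4): 5 + 7 + 22 + 0 = 34
σ = (3, 1, 4, 2): 5 + 7 + 26 + 29 = 67
σ = (3, 2, 1, 4): 5 + 8 + 13 + 0 = 26
σ = (3, 2, 4, 1): 5 + 8 + 26 + 3 = 42
σ = (3, 4, 1, 2): 5 + 23 + 13 + 29 = 70
σ = (3, 4, 2, 1): 5 + 23 + 22 + 3 = 53
σ = (4, 1, 2, 3): 27 + 7 + 22 + 5 = 61
σ = (4, 1, 3, 2): 27 + 7 + 18 + 29 = 81
σ = (4, 2, 1, 3): 27 + 8 + 13 + 5 = 53
σ = (4, 2, 3, 1): 27 + 8 + 18 + 3 = 56
σ = (4, 3, 1, 2): 27 + 5 + 13 + 29 = 74
σ = (4, 3, 2, 1): 27 + 5 + 22 + 3 = 57
Optimal value attained by: σ = (1, 2, 3, 4).
Answer: det⊕(T) = 19; verdict: NONSINGULAR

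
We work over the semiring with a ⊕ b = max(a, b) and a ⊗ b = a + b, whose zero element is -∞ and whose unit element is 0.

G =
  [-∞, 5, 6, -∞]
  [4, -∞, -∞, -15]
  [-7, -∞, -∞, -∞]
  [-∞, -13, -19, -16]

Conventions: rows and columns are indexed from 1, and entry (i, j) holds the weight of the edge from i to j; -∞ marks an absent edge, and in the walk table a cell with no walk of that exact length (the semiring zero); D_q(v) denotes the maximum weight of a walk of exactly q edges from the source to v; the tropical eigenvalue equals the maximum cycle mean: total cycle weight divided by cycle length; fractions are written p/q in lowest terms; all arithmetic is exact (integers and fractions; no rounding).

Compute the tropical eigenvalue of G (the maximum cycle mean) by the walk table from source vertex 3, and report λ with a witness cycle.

q=0: [-∞, -∞, 0, -∞]
q=1: [-7, -∞, -∞, -∞]
q=2: [-∞, -2, -1, -∞]
q=3: [2, -∞, -∞, -17]
q=4: [-∞, 7, 8, -33]
Optimal cycle mean attained by: cycle 1->2->1, total 5 + 4, length 2.
Answer: λ = 9/2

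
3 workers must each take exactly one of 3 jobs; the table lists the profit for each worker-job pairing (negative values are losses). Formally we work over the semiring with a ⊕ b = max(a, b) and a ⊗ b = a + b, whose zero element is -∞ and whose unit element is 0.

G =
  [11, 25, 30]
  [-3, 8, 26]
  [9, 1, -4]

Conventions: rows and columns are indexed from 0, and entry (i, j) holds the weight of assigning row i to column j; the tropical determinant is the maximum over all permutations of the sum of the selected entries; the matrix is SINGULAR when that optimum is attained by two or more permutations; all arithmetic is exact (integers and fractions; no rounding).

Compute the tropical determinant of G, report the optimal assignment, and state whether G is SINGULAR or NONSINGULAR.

σ = (0, 1, 2): 11 + 8 + (-4) = 15
σ = (0, 2, 1): 11 + 26 + 1 = 38
σ = (1, 0, 2): 25 + (-3) + (-4) = 18
σ = (1, 2, 0): 25 + 26 + 9 = 60
σ = (2, 0, 1): 30 + (-3) + 1 = 28
σ = (2, 1, 0): 30 + 8 + 9 = 47
Optimal value attained by: σ = (1, 2, 0).
Answer: det⊕(G) = 60; verdict: NONSINGULAR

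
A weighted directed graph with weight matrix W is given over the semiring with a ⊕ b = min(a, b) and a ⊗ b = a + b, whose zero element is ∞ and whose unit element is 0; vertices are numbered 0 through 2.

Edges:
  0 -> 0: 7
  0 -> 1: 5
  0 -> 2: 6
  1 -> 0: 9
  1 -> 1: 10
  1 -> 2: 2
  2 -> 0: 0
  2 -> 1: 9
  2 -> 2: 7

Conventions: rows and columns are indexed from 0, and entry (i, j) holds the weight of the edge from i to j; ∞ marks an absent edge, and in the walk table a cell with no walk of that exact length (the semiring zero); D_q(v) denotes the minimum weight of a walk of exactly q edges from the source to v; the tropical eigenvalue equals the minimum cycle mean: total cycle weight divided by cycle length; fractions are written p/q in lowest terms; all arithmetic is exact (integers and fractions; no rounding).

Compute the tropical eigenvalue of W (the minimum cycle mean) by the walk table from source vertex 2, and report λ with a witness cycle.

q=0: [∞, ∞, 0]
q=1: [0, 9, 7]
q=2: [7, 5, 6]
q=3: [6, 12, 7]
Optimal cycle mean attained by: cycle 0->1->2->0, total 5 + 2 + 0, length 3.
Answer: λ = 7/3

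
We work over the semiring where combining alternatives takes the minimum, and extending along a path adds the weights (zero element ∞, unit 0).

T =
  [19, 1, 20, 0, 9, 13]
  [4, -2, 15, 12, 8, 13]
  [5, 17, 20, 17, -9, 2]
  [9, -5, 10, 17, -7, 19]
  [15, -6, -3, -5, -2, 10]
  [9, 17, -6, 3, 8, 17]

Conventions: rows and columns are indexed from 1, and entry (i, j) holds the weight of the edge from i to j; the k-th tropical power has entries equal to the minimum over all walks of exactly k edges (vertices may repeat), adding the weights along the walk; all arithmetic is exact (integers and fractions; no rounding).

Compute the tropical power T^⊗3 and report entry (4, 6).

T^⊗2:
  [5, -5, 6, 4, -7, 14]
  [2, -4, 5, 3, 5, 11]
  [6, -15, -12, -14, -11, 1]
  [-1, -13, -10, -12, -9, 3]
  [-2, -10, -5, -7, -12, -1]
  [-1, -2, 5, 3, -15, -4]
T^⊗3:
  [-1, -13, -10, -12, -9, 3]
  [0, -6, 2, 0, -4, 7]
  [-11, -19, -14, -16, -21, -10]
  [-9, -17, -12, -14, -19, -8]
  [-6, -18, -15, -17, -14, -3]
  [0, -21, -18, -20, -17, -5]
Key observation: the optimum is the walk 4->5->3->6, with weight (-7) + (-3) + 2 = -8.
Optimal value attained by: walk 4->5->3->6.
Answer: (T^⊗3)[4][6] = -8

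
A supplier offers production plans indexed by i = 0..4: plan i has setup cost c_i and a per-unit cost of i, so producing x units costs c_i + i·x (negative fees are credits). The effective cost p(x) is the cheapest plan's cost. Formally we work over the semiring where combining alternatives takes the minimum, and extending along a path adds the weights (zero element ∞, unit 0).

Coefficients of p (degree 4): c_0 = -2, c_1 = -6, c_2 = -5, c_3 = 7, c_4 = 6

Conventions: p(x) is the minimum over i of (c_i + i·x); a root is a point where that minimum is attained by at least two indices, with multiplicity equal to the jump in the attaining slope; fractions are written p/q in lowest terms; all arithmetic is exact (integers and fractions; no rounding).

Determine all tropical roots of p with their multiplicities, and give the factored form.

hull edge (i=0, c=-2) to (i=1, c=-6): slope -4, span 1
hull edge (i=1, c=-6) to (i=2, c=-5): slope 1, span 1
hull edge (i=2, c=-5) to (i=4, c=6): slope 11/2, span 2
Factored form: p(x) = 6 ⊗ (x ⊕ (-11/2)) ⊗ (x ⊕ (-11/2)) ⊗ (x ⊕ (-1)) ⊗ (x ⊕ 4)
Answer: roots = -11/2 (mult 2), -1 (mult 1), 4 (mult 1)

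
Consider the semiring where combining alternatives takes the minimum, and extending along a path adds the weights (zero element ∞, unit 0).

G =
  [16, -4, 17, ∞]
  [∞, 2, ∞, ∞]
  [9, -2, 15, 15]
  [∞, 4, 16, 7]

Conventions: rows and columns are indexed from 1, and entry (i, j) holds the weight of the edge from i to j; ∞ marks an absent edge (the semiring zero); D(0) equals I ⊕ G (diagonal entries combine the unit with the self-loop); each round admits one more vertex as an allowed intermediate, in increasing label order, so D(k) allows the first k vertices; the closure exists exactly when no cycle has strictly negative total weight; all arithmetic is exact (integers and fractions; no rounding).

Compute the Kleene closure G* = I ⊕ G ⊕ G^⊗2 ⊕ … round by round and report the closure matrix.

D(0):
  [0, -4, 17, ∞]
  [∞, 0, ∞, ∞]
  [9, -2, 0, 15]
  [∞, 4, 16, 0]
D(1):
  [0, -4, 17, ∞]
  [∞, 0, ∞, ∞]
  [9, -2, 0, 15]
  [∞, 4, 16, 0]
D(2):
  [0, -4, 17, ∞]
  [∞, 0, ∞, ∞]
  [9, -2, 0, 15]
  [∞, 4, 16, 0]
D(3):
  [0, -4, 17, 32]
  [∞, 0, ∞, ∞]
  [9, -2, 0, 15]
  [25, 4, 16, 0]
D(4):
  [0, -4, 17, 32]
  [∞, 0, ∞, ∞]
  [9, -2, 0, 15]
  [25, 4, 16, 0]
Answer: G* = [[0, -4, 17, 32], [∞, 0, ∞, ∞], [9, -2, 0, 15], [25, 4, 16, 0]]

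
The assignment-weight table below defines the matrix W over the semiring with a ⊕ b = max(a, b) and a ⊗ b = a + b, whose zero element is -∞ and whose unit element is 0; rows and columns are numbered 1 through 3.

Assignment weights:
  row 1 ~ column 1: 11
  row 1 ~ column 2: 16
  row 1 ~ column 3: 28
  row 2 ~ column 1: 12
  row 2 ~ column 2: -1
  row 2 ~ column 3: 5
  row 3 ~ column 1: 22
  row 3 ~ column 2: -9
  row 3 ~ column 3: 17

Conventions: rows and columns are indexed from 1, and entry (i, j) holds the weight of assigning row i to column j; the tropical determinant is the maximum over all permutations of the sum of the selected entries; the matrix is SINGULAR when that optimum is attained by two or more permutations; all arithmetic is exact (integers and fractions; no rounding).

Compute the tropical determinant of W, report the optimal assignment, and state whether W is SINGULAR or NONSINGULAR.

σ = (1, 2, 3): 11 + (-1) + 17 = 27
σ = (1, 3, 2): 11 + 5 + (-9) = 7
σ = (2, 1, 3): 16 + 12 + 17 = 45
σ = (2, 3, 1): 16 + 5 + 22 = 43
σ = (3, 1, 2): 28 + 12 + (-9) = 31
σ = (3, 2, 1): 28 + (-1) + 22 = 49
Optimal value attained by: σ = (3, 2, 1).
Answer: det⊕(W) = 49; verdict: NONSINGULAR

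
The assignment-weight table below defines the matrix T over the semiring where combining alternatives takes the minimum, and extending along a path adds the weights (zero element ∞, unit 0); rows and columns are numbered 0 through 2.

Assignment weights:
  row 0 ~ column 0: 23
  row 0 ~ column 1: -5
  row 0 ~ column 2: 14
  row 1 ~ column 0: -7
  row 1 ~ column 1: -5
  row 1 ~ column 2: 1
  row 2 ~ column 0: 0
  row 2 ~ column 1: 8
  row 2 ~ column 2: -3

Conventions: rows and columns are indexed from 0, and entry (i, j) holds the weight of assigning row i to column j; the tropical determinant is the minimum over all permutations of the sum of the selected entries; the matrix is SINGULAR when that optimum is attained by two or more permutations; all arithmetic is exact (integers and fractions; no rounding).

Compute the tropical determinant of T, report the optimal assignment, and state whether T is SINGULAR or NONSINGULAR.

σ = (0, 1, 2): 23 + (-5) + (-3) = 15
σ = (0, 2, 1): 23 + 1 + 8 = 32
σ = (1, 0, 2): (-5) + (-7) + (-3) = -15
σ = (1, 2, 0): (-5) + 1 + 0 = -4
σ = (2, 0, 1): 14 + (-7) + 8 = 15
σ = (2, 1, 0): 14 + (-5) + 0 = 9
Optimal value attained by: σ = (1, 0, 2).
Answer: det⊕(T) = -15; verdict: NONSINGULAR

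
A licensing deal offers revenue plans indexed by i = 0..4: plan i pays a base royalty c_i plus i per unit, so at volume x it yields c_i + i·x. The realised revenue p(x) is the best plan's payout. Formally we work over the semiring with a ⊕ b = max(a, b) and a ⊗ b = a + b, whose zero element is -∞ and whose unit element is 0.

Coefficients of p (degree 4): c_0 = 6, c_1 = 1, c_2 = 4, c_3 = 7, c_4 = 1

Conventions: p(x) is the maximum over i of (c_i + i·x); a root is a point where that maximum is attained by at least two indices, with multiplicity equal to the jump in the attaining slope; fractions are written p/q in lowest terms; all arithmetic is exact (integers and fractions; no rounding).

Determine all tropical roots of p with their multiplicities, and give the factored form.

hull edge (i=0, c=6) to (i=3, c=7): slope 1/3, span 3
hull edge (i=3, c=7) to (i=4, c=1): slope -6, span 1
Factored form: p(x) = 1 ⊗ (x ⊕ (-1/3)) ⊗ (x ⊕ (-1/3)) ⊗ (x ⊕ (-1/3)) ⊗ (x ⊕ 6)
Answer: roots = -1/3 (mult 3), 6 (mult 1)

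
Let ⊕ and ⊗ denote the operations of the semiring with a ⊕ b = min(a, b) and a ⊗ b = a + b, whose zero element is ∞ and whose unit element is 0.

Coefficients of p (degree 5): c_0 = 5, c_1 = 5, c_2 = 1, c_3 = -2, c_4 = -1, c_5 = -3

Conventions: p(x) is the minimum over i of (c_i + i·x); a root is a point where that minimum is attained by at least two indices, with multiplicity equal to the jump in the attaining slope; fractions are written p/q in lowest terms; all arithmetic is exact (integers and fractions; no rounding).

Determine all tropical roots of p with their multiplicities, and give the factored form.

hull edge (i=0, c=5) to (i=3, c=-2): slope -7/3, span 3
hull edge (i=3, c=-2) to (i=5, c=-3): slope -1/2, span 2
Factored form: p(x) = -3 ⊗ (x ⊕ 1/2) ⊗ (x ⊕ 1/2) ⊗ (x ⊕ 7/3) ⊗ (x ⊕ 7/3) ⊗ (x ⊕ 7/3)
Answer: roots = 1/2 (mult 2), 7/3 (mult 3)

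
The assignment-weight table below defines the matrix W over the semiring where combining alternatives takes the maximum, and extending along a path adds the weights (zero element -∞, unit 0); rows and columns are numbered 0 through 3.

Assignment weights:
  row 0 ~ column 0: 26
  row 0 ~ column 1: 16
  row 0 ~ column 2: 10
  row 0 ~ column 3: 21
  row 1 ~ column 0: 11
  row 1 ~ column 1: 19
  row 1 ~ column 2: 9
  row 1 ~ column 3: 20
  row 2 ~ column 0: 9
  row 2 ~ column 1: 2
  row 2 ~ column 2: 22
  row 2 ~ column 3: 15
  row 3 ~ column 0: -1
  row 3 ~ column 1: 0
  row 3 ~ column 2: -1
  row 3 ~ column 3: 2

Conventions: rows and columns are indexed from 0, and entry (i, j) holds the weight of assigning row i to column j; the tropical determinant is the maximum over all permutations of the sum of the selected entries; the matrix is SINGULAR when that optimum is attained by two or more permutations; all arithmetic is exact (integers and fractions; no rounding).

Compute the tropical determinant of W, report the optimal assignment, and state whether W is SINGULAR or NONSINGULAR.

σ = (0, 1, 2, 3): 26 + 19 + 22 + 2 = 69
σ = (0, 1, 3, 2): 26 + 19 + 15 + (-1) = 59
σ = (0, 2, 1, 3): 26 + 9 + 2 + 2 = 39
σ = (0, 2, 3, 1): 26 + 9 + 15 + 0 = 50
σ = (0, 3, 1, 2): 26 + 20 + 2 + (-1) = 47
σ = (0, 3, 2, 1): 26 + 20 + 22 + 0 = 68
σ = (1, 0, 2, 3): 16 + 11 + 22 + 2 = 51
σ = (1, 0, 3, 2): 16 + 11 + 15 + (-1) = 41
σ = (1, 2, 0, 3): 16 + 9 + 9 + 2 = 36
σ = (1, 2, 3, 0): 16 + 9 + 15 + (-1) = 39
σ = (1, 3, 0, 2): 16 + 20 + 9 + (-1) = 44
σ = (1, 3, 2, 0): 16 + 20 + 22 + (-1) = 57
σ = (2, 0, 1, 3): 10 + 11 + 2 + 2 = 25
σ = (2, 0, 3, 1): 10 + 11 + 15 + 0 = 36
σ = (2, 1, 0, 3): 10 + 19 + 9 + 2 = 40
σ = (2, 1, 3, 0): 10 + 19 + 15 + (-1) = 43
σ = (2, 3, 0, 1): 10 + 20 + 9 + 0 = 39
σ = (2, 3, 1, 0): 10 + 20 + 2 + (-1) = 31
σ = (3, 0, 1, 2): 21 + 11 + 2 + (-1) = 33
σ = (3, 0, 2, 1): 21 + 11 + 22 + 0 = 54
σ = (3, 1, 0, 2): 21 + 19 + 9 + (-1) = 48
σ = (3, 1, 2, 0): 21 + 19 + 22 + (-1) = 61
σ = (3, 2, 0, 1): 21 + 9 + 9 + 0 = 39
σ = (3, 2, 1, 0): 21 + 9 + 2 + (-1) = 31
Optimal value attained by: σ = (0, 1, 2, 3).
Answer: det⊕(W) = 69; verdict: NONSINGULAR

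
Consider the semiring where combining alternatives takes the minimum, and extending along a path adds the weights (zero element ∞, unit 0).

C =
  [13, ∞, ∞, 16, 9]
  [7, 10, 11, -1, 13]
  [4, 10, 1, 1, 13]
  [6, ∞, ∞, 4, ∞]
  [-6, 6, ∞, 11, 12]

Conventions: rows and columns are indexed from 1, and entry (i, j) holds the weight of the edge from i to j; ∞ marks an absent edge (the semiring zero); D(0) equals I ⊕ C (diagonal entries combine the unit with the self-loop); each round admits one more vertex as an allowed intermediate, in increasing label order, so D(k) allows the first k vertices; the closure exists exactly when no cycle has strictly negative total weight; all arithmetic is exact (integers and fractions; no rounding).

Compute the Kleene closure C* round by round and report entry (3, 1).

D(0):
  [0, ∞, ∞, 16, 9]
  [7, 0, 11, -1, 13]
  [4, 10, 0, 1, 13]
  [6, ∞, ∞, 0, ∞]
  [-6, 6, ∞, 11, 0]
D(1):
  [0, ∞, ∞, 16, 9]
  [7, 0, 11, -1, 13]
  [4, 10, 0, 1, 13]
  [6, ∞, ∞, 0, 15]
  [-6, 6, ∞, 10, 0]
D(2):
  [0, ∞, ∞, 16, 9]
  [7, 0, 11, -1, 13]
  [4, 10, 0, 1, 13]
  [6, ∞, ∞, 0, 15]
  [-6, 6, 17, 5, 0]
D(3):
  [0, ∞, ∞, 16, 9]
  [7, 0, 11, -1, 13]
  [4, 10, 0, 1, 13]
  [6, ∞, ∞, 0, 15]
  [-6, 6, 17, 5, 0]
D(4):
  [0, ∞, ∞, 16, 9]
  [5, 0, 11, -1, 13]
  [4, 10, 0, 1, 13]
  [6, ∞, ∞, 0, 15]
  [-6, 6, 17, 5, 0]
D(5):
  [0, 15, 26, 14, 9]
  [5, 0, 11, -1, 13]
  [4, 10, 0, 1, 13]
  [6, 21, 32, 0, 15]
  [-6, 6, 17, 5, 0]
Answer: C*[3][1] = 4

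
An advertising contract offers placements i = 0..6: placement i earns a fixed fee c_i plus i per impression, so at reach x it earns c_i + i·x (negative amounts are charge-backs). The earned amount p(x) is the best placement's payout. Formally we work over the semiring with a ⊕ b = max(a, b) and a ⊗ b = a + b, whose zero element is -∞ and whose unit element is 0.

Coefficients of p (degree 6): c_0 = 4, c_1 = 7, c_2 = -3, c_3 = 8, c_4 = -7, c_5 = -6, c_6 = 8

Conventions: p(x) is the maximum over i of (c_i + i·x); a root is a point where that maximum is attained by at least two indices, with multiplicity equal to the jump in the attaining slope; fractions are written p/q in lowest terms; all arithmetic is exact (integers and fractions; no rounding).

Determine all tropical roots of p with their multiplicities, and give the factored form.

hull edge (i=0, c=4) to (i=1, c=7): slope 3, span 1
hull edge (i=1, c=7) to (i=3, c=8): slope 1/2, span 2
hull edge (i=3, c=8) to (i=6, c=8): slope 0, span 3
Factored form: p(x) = 8 ⊗ (x ⊕ (-3)) ⊗ (x ⊕ (-1/2)) ⊗ (x ⊕ (-1/2)) ⊗ (x ⊕ 0) ⊗ (x ⊕ 0) ⊗ (x ⊕ 0)
Answer: roots = -3 (mult 1), -1/2 (mult 2), 0 (mult 3)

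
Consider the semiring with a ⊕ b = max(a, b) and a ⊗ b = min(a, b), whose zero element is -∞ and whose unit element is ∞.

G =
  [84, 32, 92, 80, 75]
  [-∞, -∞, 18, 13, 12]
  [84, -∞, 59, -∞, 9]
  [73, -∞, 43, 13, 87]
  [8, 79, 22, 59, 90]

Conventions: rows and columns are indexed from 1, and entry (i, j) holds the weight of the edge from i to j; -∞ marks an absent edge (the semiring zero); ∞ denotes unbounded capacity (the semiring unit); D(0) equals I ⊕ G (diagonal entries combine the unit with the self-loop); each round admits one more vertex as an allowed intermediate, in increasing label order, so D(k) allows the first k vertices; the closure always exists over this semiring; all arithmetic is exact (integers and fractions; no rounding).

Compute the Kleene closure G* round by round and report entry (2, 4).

D(0):
  [∞, 32, 92, 80, 75]
  [-∞, ∞, 18, 13, 12]
  [84, -∞, ∞, -∞, 9]
  [73, -∞, 43, ∞, 87]
  [8, 79, 22, 59, ∞]
D(1):
  [∞, 32, 92, 80, 75]
  [-∞, ∞, 18, 13, 12]
  [84, 32, ∞, 80, 75]
  [73, 32, 73, ∞, 87]
  [8, 79, 22, 59, ∞]
D(2):
  [∞, 32, 92, 80, 75]
  [-∞, ∞, 18, 13, 12]
  [84, 32, ∞, 80, 75]
  [73, 32, 73, ∞, 87]
  [8, 79, 22, 59, ∞]
D(3):
  [∞, 32, 92, 80, 75]
  [18, ∞, 18, 18, 18]
  [84, 32, ∞, 80, 75]
  [73, 32, 73, ∞, 87]
  [22, 79, 22, 59, ∞]
D(4):
  [∞, 32, 92, 80, 80]
  [18, ∞, 18, 18, 18]
  [84, 32, ∞, 80, 80]
  [73, 32, 73, ∞, 87]
  [59, 79, 59, 59, ∞]
D(5):
  [∞, 79, 92, 80, 80]
  [18, ∞, 18, 18, 18]
  [84, 79, ∞, 80, 80]
  [73, 79, 73, ∞, 87]
  [59, 79, 59, 59, ∞]
Answer: G*[2][4] = 18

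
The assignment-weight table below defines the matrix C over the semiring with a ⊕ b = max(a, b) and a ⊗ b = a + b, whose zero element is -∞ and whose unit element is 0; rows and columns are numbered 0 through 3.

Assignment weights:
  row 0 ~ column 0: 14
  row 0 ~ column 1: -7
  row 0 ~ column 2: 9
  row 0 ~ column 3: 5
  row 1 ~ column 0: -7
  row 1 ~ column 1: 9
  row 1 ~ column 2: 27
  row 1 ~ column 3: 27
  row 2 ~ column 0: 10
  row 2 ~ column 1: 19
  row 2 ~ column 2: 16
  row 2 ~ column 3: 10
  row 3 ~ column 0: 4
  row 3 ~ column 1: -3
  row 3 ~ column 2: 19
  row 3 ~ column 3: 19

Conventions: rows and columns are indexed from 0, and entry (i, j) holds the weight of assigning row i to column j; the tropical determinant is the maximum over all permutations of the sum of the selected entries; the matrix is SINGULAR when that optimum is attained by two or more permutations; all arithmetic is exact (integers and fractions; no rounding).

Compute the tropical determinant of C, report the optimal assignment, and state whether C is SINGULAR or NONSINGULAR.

σ = (0, 1, 2, 3): 14 + 9 + 16 + 19 = 58
σ = (0, 1, 3, 2): 14 + 9 + 10 + 19 = 52
σ = (0, 2, 1, 3): 14 + 27 + 19 + 19 = 79
σ = (0, 2, 3, 1): 14 + 27 + 10 + (-3) = 48
σ = (0, 3, 1, 2): 14 + 27 + 19 + 19 = 79
σ = (0, 3, 2, 1): 14 + 27 + 16 + (-3) = 54
σ = (1, 0, 2, 3): (-7) + (-7) + 16 + 19 = 21
σ = (1, 0, 3, 2): (-7) + (-7) + 10 + 19 = 15
σ = (1, 2, 0, 3): (-7) + 27 + 10 + 19 = 49
σ = (1, 2, 3, 0): (-7) + 27 + 10 + 4 = 34
σ = (1, 3, 0, 2): (-7) + 27 + 10 + 19 = 49
σ = (1, 3, 2, 0): (-7) + 27 + 16 + 4 = 40
σ = (2, 0, 1, 3): 9 + (-7) + 19 + 19 = 40
σ = (2, 0, 3, 1): 9 + (-7) + 10 + (-3) = 9
σ = (2, 1, 0, 3): 9 + 9 + 10 + 19 = 47
σ = (2, 1, 3, 0): 9 + 9 + 10 + 4 = 32
σ = (2, 3, 0, 1): 9 + 27 + 10 + (-3) = 43
σ = (2, 3, 1, 0): 9 + 27 + 19 + 4 = 59
σ = (3, 0, 1, 2): 5 + (-7) + 19 + 19 = 36
σ = (3, 0, 2, 1): 5 + (-7) + 16 + (-3) = 11
σ = (3, 1, 0, 2): 5 + 9 + 10 + 19 = 43
σ = (3, 1, 2, 0): 5 + 9 + 16 + 4 = 34
σ = (3, 2, 0, 1): 5 + 27 + 10 + (-3) = 39
σ = (3, 2, 1, 0): 5 + 27 + 19 + 4 = 55
Optimal value attained by: σ = (0, 2, 1, 3).
Answer: det⊕(C) = 79; verdict: SINGULAR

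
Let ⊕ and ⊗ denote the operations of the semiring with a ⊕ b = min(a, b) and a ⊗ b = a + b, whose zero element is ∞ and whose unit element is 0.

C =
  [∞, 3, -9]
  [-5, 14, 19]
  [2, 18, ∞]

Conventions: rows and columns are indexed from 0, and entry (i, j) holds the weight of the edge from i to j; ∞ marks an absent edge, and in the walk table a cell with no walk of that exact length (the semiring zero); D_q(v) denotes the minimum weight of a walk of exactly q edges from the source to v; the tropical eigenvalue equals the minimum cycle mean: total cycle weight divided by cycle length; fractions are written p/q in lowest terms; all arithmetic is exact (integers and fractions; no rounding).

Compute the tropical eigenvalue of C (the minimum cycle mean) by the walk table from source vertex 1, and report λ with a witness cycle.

q=0: [∞, 0, ∞]
q=1: [-5, 14, 19]
q=2: [9, -2, -14]
q=3: [-12, 4, 0]
Optimal cycle mean attained by: cycle 0->2->0, total (-9) + 2, length 2.
Answer: λ = -7/2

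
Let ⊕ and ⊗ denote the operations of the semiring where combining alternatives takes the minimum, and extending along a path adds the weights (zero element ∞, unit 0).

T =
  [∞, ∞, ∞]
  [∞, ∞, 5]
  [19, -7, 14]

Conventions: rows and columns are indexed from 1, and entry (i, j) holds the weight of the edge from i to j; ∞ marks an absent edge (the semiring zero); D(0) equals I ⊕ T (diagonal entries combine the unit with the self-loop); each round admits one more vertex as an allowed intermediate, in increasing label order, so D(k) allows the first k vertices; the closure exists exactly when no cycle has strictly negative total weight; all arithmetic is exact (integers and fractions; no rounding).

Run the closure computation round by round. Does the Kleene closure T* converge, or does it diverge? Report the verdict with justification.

D(0):
  [0, ∞, ∞]
  [∞, 0, 5]
  [19, -7, 0]
D(1):
  [0, ∞, ∞]
  [∞, 0, 5]
  [19, -7, 0]
Detection: at round 2, diagonal entry (3, 3) turns strictly negative.
Key observation: the cycle 3->2->3 has total weight (-7) + 5, which is strictly negative.
Answer: DIVERGES — negative cycle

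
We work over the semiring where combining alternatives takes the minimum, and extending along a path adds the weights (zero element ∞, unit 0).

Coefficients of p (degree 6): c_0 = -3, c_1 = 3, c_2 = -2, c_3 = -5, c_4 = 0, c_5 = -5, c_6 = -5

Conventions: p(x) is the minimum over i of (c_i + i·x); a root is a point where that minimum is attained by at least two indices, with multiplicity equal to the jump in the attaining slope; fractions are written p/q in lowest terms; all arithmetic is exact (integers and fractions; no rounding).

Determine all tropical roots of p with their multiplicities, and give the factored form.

hull edge (i=0, c=-3) to (i=3, c=-5): slope -2/3, span 3
hull edge (i=3, c=-5) to (i=6, c=-5): slope 0, span 3
Factored form: p(x) = -5 ⊗ (x ⊕ 0) ⊗ (x ⊕ 0) ⊗ (x ⊕ 0) ⊗ (x ⊕ 2/3) ⊗ (x ⊕ 2/3) ⊗ (x ⊕ 2/3)
Answer: roots = 0 (mult 3), 2/3 (mult 3)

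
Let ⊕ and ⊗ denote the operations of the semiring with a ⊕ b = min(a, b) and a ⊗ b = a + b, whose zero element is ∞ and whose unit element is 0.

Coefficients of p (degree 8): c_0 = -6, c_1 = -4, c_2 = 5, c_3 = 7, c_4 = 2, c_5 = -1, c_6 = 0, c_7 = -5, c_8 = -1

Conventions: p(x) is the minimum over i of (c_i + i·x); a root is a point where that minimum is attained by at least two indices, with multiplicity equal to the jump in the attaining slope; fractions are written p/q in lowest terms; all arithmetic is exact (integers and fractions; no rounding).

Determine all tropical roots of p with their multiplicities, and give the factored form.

hull edge (i=0, c=-6) to (i=7, c=-5): slope 1/7, span 7
hull edge (i=7, c=-5) to (i=8, c=-1): slope 4, span 1
Factored form: p(x) = -1 ⊗ (x ⊕ (-4)) ⊗ (x ⊕ (-1/7)) ⊗ (x ⊕ (-1/7)) ⊗ (x ⊕ (-1/7)) ⊗ (x ⊕ (-1/7)) ⊗ (x ⊕ (-1/7)) ⊗ (x ⊕ (-1/7)) ⊗ (x ⊕ (-1/7))
Answer: roots = -4 (mult 1), -1/7 (mult 7)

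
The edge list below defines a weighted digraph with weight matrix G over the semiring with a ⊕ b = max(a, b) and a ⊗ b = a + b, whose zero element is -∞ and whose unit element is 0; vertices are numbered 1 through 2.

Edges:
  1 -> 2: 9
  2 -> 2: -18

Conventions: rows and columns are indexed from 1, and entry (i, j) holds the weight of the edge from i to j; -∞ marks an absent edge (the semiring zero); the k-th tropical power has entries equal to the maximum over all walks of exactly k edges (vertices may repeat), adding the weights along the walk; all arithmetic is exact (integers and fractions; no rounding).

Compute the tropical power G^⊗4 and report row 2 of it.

G^⊗2:
  [-∞, -9]
  [-∞, -36]
G^⊗3:
  [-∞, -27]
  [-∞, -54]
G^⊗4:
  [-∞, -45]
  [-∞, -72]
Answer: row 2 of G^⊗4 = [-∞, -72]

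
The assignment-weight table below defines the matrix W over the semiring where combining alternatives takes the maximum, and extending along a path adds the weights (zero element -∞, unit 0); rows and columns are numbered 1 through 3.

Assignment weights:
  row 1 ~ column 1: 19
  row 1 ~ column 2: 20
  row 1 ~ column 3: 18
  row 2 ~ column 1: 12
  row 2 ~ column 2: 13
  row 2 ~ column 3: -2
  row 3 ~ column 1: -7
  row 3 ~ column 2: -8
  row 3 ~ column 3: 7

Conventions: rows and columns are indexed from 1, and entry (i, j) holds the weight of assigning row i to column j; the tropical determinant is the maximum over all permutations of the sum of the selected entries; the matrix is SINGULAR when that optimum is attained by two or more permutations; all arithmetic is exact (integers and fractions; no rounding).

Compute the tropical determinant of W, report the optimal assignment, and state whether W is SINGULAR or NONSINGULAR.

σ = (1, 2, 3): 19 + 13 + 7 = 39
σ = (1, 3, 2): 19 + (-2) + (-8) = 9
σ = (2, 1, 3): 20 + 12 + 7 = 39
σ = (2, 3, 1): 20 + (-2) + (-7) = 11
σ = (3, 1, 2): 18 + 12 + (-8) = 22
σ = (3, 2, 1): 18 + 13 + (-7) = 24
Optimal value attained by: σ = (1, 2, 3).
Answer: det⊕(W) = 39; verdict: SINGULAR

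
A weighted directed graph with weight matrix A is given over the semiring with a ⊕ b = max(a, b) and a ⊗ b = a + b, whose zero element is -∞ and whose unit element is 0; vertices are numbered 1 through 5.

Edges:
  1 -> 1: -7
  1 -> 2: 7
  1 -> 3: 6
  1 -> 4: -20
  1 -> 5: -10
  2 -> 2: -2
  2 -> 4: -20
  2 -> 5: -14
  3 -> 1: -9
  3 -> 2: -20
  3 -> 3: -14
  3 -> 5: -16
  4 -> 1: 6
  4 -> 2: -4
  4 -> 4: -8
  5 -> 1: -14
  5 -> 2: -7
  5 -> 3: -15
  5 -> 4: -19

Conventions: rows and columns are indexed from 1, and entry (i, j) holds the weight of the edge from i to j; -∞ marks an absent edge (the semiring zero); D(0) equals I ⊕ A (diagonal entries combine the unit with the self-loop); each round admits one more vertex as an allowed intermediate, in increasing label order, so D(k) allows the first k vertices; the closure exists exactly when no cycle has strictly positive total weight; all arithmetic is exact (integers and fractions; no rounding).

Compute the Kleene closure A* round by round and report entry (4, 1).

D(0):
  [0, 7, 6, -20, -10]
  [-∞, 0, -∞, -20, -14]
  [-9, -20, 0, -∞, -16]
  [6, -4, -∞, 0, -∞]
  [-14, -7, -15, -19, 0]
D(1):
  [0, 7, 6, -20, -10]
  [-∞, 0, -∞, -20, -14]
  [-9, -2, 0, -29, -16]
  [6, 13, 12, 0, -4]
  [-14, -7, -8, -19, 0]
D(2):
  [0, 7, 6, -13, -7]
  [-∞, 0, -∞, -20, -14]
  [-9, -2, 0, -22, -16]
  [6, 13, 12, 0, -1]
  [-14, -7, -8, -19, 0]
D(3):
  [0, 7, 6, -13, -7]
  [-∞, 0, -∞, -20, -14]
  [-9, -2, 0, -22, -16]
  [6, 13, 12, 0, -1]
  [-14, -7, -8, -19, 0]
D(4):
  [0, 7, 6, -13, -7]
  [-14, 0, -8, -20, -14]
  [-9, -2, 0, -22, -16]
  [6, 13, 12, 0, -1]
  [-13, -6, -7, -19, 0]
D(5):
  [0, 7, 6, -13, -7]
  [-14, 0, -8, -20, -14]
  [-9, -2, 0, -22, -16]
  [6, 13, 12, 0, -1]
  [-13, -6, -7, -19, 0]
Answer: A*[4][1] = 6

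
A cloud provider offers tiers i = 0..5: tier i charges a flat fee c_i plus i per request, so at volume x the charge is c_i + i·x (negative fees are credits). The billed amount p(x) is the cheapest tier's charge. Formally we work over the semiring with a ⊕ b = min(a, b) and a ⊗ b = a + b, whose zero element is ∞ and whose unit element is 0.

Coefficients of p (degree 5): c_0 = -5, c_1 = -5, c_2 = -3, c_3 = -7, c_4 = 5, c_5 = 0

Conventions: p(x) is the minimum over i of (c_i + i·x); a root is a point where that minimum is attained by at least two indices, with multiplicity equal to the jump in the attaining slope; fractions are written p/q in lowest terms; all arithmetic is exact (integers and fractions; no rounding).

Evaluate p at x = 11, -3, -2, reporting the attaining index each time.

p(11) = min(-5+0·11=-5, -5+1·11=6, -3+2·11=19, -7+3·11=26, 5+4·11=49, 0+5·11=55) = -5 (attained by i=0)
p(-3) = min(-5+0·(-3)=-5, -5+1·(-3)=-8, -3+2·(-3)=-9, -7+3·(-3)=-16, 5+4·(-3)=-7, 0+5·(-3)=-15) = -16 (attained by i=3)
p(-2) = min(-5+0·(-2)=-5, -5+1·(-2)=-7, -3+2·(-2)=-7, -7+3·(-2)=-13, 5+4·(-2)=-3, 0+5·(-2)=-10) = -13 (attained by i=3)
Answer: p(11) = -5; p(-3) = -16; p(-2) = -13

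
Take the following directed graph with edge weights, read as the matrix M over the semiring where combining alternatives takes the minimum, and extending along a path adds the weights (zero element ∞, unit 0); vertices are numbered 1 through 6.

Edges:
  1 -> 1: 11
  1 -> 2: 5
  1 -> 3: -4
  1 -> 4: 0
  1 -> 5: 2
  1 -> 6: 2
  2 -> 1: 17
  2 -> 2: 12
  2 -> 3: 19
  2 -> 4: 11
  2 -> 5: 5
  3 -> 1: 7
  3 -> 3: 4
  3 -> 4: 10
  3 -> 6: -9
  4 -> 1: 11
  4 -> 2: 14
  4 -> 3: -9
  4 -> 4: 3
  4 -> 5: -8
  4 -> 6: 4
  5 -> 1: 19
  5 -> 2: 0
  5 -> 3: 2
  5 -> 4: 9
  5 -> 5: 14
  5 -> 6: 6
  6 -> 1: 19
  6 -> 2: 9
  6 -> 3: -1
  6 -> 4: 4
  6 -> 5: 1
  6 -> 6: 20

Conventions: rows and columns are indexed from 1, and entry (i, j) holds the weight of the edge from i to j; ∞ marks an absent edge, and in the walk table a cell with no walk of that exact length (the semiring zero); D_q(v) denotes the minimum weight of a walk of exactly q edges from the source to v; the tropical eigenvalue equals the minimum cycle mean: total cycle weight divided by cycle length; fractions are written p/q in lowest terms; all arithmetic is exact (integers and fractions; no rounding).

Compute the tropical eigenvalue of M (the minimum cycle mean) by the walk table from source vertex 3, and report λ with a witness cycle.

q=0: [∞, ∞, 0, ∞, ∞, ∞]
q=1: [7, ∞, 4, 10, ∞, -9]
q=2: [10, 0, -10, -5, -8, -5]
q=3: [-3, -8, -14, -2, -13, -19]
q=4: [-7, -13, -20, -15, -18, -23]
q=5: [-13, -18, -24, -19, -23, -29]
q=6: [-17, -23, -30, -25, -28, -33]
Optimal cycle mean attained by: cycle 3->6->3, total (-9) + (-1), length 2.
Answer: λ = -5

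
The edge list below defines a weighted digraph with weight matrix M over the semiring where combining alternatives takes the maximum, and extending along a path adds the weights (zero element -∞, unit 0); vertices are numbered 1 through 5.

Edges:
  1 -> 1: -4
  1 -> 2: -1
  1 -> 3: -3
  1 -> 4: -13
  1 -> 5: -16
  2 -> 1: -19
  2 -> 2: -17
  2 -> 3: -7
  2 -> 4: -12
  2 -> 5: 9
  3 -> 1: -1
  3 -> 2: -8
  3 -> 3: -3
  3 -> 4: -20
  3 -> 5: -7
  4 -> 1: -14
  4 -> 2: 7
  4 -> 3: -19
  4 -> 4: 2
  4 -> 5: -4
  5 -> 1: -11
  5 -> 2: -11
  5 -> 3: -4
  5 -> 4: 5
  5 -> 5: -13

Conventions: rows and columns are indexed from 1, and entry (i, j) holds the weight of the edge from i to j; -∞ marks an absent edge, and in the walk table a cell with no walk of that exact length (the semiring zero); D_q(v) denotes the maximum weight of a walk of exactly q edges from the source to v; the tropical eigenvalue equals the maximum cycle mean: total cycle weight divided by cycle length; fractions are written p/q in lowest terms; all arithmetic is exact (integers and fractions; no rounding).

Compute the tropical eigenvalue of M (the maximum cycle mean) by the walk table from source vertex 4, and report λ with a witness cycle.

q=0: [-∞, -∞, -∞, 0, -∞]
q=1: [-14, 7, -19, 2, -4]
q=2: [-12, 9, 0, 4, 16]
q=3: [5, 11, 12, 21, 18]
q=4: [11, 28, 14, 23, 20]
q=5: [13, 30, 21, 25, 37]
Optimal cycle mean attained by: cycle 2->5->4->2, total 9 + 5 + 7, length 3.
Answer: λ = 7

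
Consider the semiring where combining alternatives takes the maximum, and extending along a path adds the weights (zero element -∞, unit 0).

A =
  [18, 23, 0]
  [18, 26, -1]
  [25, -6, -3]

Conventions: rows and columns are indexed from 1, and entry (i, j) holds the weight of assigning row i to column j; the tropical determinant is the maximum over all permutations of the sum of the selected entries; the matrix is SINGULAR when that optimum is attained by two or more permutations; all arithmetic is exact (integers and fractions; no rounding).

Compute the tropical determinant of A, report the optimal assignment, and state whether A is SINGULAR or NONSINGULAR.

σ = (1, 2, 3): 18 + 26 + (-3) = 41
σ = (1, 3, 2): 18 + (-1) + (-6) = 11
σ = (2, 1, 3): 23 + 18 + (-3) = 38
σ = (2, 3, 1): 23 + (-1) + 25 = 47
σ = (3, 1, 2): 0 + 18 + (-6) = 12
σ = (3, 2, 1): 0 + 26 + 25 = 51
Optimal value attained by: σ = (3, 2, 1).
Answer: det⊕(A) = 51; verdict: NONSINGULAR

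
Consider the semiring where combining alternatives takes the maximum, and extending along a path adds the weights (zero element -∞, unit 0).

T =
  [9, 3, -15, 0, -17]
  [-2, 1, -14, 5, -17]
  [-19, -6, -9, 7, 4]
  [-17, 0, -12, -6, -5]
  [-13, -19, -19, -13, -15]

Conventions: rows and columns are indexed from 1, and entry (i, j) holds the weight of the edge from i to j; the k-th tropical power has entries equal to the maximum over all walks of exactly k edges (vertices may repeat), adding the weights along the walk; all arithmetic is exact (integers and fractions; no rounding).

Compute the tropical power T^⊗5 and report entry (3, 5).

T^⊗2:
  [18, 12, -6, 9, -5]
  [7, 5, -7, 6, 0]
  [-8, 7, -5, 1, 2]
  [-2, 1, -14, 5, -8]
  [-4, -10, -25, -12, -15]
T^⊗3:
  [27, 21, 3, 18, 4]
  [16, 10, -6, 10, 1]
  [5, 8, -7, 12, -1]
  [7, 5, -7, 6, 0]
  [5, -1, -19, -4, -17]
T^⊗4:
  [36, 30, 12, 27, 13]
  [25, 19, 1, 16, 5]
  [14, 12, 0, 13, 7]
  [16, 10, -6, 10, 1]
  [14, 8, -10, 5, -9]
T^⊗5:
  [45, 39, 21, 36, 22]
  [34, 28, 10, 25, 11]
  [23, 17, 1, 17, 8]
  [25, 19, 1, 16, 5]
  [23, 17, -1, 14, 0]
Key observation: the optimum is the walk 3->4->2->2->4->5, with weight 7 + 0 + 1 + 5 + (-5) = 8.
Optimal value attained by: walk 3->4->2->2->4->5.
Answer: (T^⊗5)[3][5] = 8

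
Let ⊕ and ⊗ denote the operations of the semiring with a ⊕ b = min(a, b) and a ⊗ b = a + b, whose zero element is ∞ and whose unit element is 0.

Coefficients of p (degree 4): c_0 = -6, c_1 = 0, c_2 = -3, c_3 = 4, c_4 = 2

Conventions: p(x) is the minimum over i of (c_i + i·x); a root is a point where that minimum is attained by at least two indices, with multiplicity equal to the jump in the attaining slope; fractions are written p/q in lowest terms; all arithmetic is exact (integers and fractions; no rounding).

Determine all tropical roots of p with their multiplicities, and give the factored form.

hull edge (i=0, c=-6) to (i=2, c=-3): slope 3/2, span 2
hull edge (i=2, c=-3) to (i=4, c=2): slope 5/2, span 2
Factored form: p(x) = 2 ⊗ (x ⊕ (-5/2)) ⊗ (x ⊕ (-5/2)) ⊗ (x ⊕ (-3/2)) ⊗ (x ⊕ (-3/2))
Answer: roots = -5/2 (mult 2), -3/2 (mult 2)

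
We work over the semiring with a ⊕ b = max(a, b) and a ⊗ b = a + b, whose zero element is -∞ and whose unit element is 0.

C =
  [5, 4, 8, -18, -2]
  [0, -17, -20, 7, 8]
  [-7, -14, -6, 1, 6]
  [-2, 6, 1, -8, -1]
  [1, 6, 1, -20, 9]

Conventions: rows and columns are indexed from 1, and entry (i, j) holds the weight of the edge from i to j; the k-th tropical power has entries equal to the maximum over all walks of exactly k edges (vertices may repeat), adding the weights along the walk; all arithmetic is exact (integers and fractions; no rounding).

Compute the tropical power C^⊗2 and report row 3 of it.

C^⊗2:
  [10, 9, 13, 11, 14]
  [9, 14, 9, -1, 17]
  [7, 12, 7, -5, 15]
  [6, 5, 6, 13, 14]
  [10, 15, 10, 13, 18]
Answer: row 3 of C^⊗2 = [7, 12, 7, -5, 15]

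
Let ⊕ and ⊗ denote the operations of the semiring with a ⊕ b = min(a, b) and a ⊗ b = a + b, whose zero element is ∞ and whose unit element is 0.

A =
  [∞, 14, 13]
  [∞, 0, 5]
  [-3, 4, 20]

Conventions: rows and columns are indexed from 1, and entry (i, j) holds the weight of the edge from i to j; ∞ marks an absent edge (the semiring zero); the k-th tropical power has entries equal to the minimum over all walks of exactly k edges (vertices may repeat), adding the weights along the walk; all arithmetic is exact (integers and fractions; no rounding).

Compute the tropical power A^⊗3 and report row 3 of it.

A^⊗2:
  [10, 14, 19]
  [2, 0, 5]
  [17, 4, 9]
A^⊗3:
  [16, 14, 19]
  [2, 0, 5]
  [6, 4, 9]
Answer: row 3 of A^⊗3 = [6, 4, 9]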